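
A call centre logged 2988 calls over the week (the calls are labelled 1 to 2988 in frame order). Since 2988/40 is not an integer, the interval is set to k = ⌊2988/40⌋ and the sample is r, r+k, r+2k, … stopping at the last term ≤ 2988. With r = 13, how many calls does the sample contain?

k = ⌊2988/40⌋ = 74
Achieved size = ⌊(2988 − 13)/74⌋ + 1 = ⌊2975/74⌋ + 1 = 40 + 1 = 41
(last selection: 13 + 40×74 = 2973 ≤ 2988; next would be 3047 > 2988)

41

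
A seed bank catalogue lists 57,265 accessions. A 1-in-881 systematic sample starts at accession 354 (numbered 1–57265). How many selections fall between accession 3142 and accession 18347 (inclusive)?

k = 881
First selection ≥ 3142: 354 + ⌈(3142−354)/881⌉·881 = 354 + 4×881 = 3878
Last selection ≤ 18347: 354 + ⌊(18347−354)/881⌋·881 = 354 + 20×881 = 17974
Count = 20 − 4 + 1 = 17

17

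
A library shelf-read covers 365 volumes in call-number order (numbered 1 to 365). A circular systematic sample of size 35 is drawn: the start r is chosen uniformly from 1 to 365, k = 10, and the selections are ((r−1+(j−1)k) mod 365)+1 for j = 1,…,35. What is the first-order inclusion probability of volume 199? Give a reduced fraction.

For each position j, as r ranges over 1…365 the j-th selection hits every volume exactly once, so volume 199 is selected for exactly 35 of the 365 starts.
Inclusion probability = 35/365 = 7/73.

7/73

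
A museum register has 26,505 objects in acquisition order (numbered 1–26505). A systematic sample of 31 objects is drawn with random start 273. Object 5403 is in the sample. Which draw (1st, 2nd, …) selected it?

k = 26505/31 = 855
position = (5403 − 273)/855 + 1 = 5130/855 + 1 = 6 + 1 = 7

7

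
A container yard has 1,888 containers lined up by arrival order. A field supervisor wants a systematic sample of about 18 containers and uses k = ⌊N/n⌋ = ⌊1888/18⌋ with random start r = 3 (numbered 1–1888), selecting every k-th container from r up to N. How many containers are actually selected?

k = ⌊1888/18⌋ = 104
Achieved size = ⌊(1888 − 3)/104⌋ + 1 = ⌊1885/104⌋ + 1 = 18 + 1 = 19
(last selection: 3 + 18×104 = 1875 ≤ 1888; next would be 1979 > 1888)

19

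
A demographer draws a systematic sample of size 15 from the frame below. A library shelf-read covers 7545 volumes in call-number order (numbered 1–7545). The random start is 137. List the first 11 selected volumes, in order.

137, 640, 1143, 1646, 2149, 2652, 3155, 3658, 4161, 4664, 5167

k = N/n = 7545/15 = 503
volume 1: 137
volume 2: 137 + 503 = 640
volume 3: 640 + 503 = 1143
volume 4: 1143 + 503 = 1646
volume 5: 1646 + 503 = 2149
volume 6: 2149 + 503 = 2652
volume 7: 2652 + 503 = 3155
volume 8: 3155 + 503 = 3658
volume 9: 3658 + 503 = 4161
volume 10: 4161 + 503 = 4664
volume 11: 4664 + 503 = 5167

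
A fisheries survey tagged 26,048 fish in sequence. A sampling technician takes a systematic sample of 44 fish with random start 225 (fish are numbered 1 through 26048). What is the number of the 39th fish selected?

k = 26048/44 = 592
39th selection = r + (39−1)·k = 225 + 38×592 = 225 + 22496 = 22721

22721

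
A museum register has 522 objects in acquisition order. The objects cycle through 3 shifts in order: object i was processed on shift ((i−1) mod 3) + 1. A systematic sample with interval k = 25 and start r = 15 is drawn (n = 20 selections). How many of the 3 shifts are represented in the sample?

Consecutive selections differ by k = 25, so their shift numbers differ by 25 mod 3 = 1.
gcd(25, 3) = 1, so the sample visits 3/1 = 3 distinct residues mod 3.
Start 15 is shift 3; the shifts hit are 1, 2, 3.

3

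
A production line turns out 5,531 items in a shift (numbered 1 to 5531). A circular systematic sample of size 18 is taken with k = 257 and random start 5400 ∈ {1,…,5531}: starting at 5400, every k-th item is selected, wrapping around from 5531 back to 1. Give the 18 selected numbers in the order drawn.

5400, 126, 383, 640, 897, 1154, 1411, 1668, 1925, 2182, 2439, 2696, 2953, 3210, 3467, 3724, 3981, 4238

Selection 1: 5400
Selection 2: 5400 + 257 = 5657 → 5657 − 5531 = 126
Selection 3: 126 + 257 = 383
Selection 4: 383 + 257 = 640
Selection 5: 640 + 257 = 897
Selection 6: 897 + 257 = 1154
Selection 7: 1154 + 257 = 1411
Selection 8: 1411 + 257 = 1668
Selection 9: 1668 + 257 = 1925
Selection 10: 1925 + 257 = 2182
Selection 11: 2182 + 257 = 2439
Selection 12: 2439 + 257 = 2696
Selection 13: 2696 + 257 = 2953
Selection 14: 2953 + 257 = 3210
Selection 15: 3210 + 257 = 3467
Selection 16: 3467 + 257 = 3724
Selection 17: 3724 + 257 = 3981
Selection 18: 3981 + 257 = 4238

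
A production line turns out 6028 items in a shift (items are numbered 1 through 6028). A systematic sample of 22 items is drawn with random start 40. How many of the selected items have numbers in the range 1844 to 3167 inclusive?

k = 6028/22 = 274
First selection ≥ 1844: 40 + ⌈(1844−40)/274⌉·274 = 40 + 7×274 = 1958
Last selection ≤ 3167: 40 + ⌊(3167−40)/274⌋·274 = 40 + 11×274 = 3054
Count = 11 − 7 + 1 = 5

5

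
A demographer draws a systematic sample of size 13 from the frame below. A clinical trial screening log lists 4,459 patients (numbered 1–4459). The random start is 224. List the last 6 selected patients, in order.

2625, 2968, 3311, 3654, 3997, 4340

k = N/n = 4459/13 = 343
8th selection = 224 + 7×343 = 2625
9th: 2625 + 343 = 2968
10th: 2968 + 343 = 3311
11th: 3311 + 343 = 3654
12th: 3654 + 343 = 3997
13th: 3997 + 343 = 4340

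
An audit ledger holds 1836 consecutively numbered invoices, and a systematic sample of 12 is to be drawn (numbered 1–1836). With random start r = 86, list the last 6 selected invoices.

1004, 1157, 1310, 1463, 1616, 1769

k = N/n = 1836/12 = 153
7th selection = 86 + 6×153 = 1004
8th: 1004 + 153 = 1157
9th: 1157 + 153 = 1310
10th: 1310 + 153 = 1463
11th: 1463 + 153 = 1616
12th: 1616 + 153 = 1769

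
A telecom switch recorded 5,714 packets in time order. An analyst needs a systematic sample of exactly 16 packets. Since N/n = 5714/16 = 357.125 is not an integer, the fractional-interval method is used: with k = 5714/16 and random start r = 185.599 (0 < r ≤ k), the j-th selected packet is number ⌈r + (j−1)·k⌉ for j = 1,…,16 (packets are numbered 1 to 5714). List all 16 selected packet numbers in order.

j=1: r + 0k = 185.599 → ⌈·⌉ = 186
j=2: r + 1k = 542.724 → ⌈·⌉ = 543
j=3: r + 2k = 899.849 → ⌈·⌉ = 900
j=4: r + 3k = 1256.974 → ⌈·⌉ = 1257
j=5: r + 4k = 1614.099 → ⌈·⌉ = 1615
j=6: r + 5k = 1971.224 → ⌈·⌉ = 1972
j=7: r + 6k = 2328.349 → ⌈·⌉ = 2329
j=8: r + 7k = 2685.474 → ⌈·⌉ = 2686
j=9: r + 8k = 3042.599 → ⌈·⌉ = 3043
j=10: r + 9k = 3399.724 → ⌈·⌉ = 3400
j=11: r + 10k = 3756.849 → ⌈·⌉ = 3757
j=12: r + 11k = 4113.974 → ⌈·⌉ = 4114
j=13: r + 12k = 4471.099 → ⌈·⌉ = 4472
j=14: r + 13k = 4828.224 → ⌈·⌉ = 4829
j=15: r + 14k = 5185.349 → ⌈·⌉ = 5186
j=16: r + 15k = 5542.474 → ⌈·⌉ = 5543

186, 543, 900, 1257, 1615, 1972, 2329, 2686, 3043, 3400, 3757, 4114, 4472, 4829, 5186, 5543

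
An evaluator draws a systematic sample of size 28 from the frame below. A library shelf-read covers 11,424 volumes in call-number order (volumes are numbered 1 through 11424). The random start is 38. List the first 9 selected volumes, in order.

k = N/n = 11424/28 = 408
volume 1: 38
volume 2: 38 + 408 = 446
volume 3: 446 + 408 = 854
volume 4: 854 + 408 = 1262
volume 5: 1262 + 408 = 1670
volume 6: 1670 + 408 = 2078
volume 7: 2078 + 408 = 2486
volume 8: 2486 + 408 = 2894
volume 9: 2894 + 408 = 3302

38, 446, 854, 1262, 1670, 2078, 2486, 2894, 3302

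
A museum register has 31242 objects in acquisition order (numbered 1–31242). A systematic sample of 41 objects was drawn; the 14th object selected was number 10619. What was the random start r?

k = 31242/41 = 762
r = 10619 − (14−1)×762 = 10619 − 9906 = 713

713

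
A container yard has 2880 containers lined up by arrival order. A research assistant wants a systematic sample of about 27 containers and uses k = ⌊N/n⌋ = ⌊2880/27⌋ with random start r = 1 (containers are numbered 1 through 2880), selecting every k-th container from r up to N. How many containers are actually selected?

k = ⌊2880/27⌋ = 106
Achieved size = ⌊(2880 − 1)/106⌋ + 1 = ⌊2879/106⌋ + 1 = 27 + 1 = 28
(last selection: 1 + 27×106 = 2863 ≤ 2880; next would be 2969 > 2880)

28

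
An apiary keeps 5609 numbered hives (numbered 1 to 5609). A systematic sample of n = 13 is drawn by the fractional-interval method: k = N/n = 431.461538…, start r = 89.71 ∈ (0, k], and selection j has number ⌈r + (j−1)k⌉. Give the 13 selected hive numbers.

90, 522, 953, 1385, 1816, 2248, 2679, 3110, 3542, 3973, 4405, 4836, 5268

j=1: r + 0k = 89.71 → ⌈·⌉ = 90
j=2: r + 1k = 521.171538… → ⌈·⌉ = 522
j=3: r + 2k = 952.633076… → ⌈·⌉ = 953
j=4: r + 3k = 1384.094615… → ⌈·⌉ = 1385
j=5: r + 4k = 1815.556153… → ⌈·⌉ = 1816
j=6: r + 5k = 2247.017692… → ⌈·⌉ = 2248
j=7: r + 6k = 2678.479230… → ⌈·⌉ = 2679
j=8: r + 7k = 3109.940769… → ⌈·⌉ = 3110
j=9: r + 8k = 3541.402307… → ⌈·⌉ = 3542
j=10: r + 9k = 3972.863846… → ⌈·⌉ = 3973
j=11: r + 10k = 4404.325384… → ⌈·⌉ = 4405
j=12: r + 11k = 4835.786923… → ⌈·⌉ = 4836
j=13: r + 12k = 5267.248461… → ⌈·⌉ = 5268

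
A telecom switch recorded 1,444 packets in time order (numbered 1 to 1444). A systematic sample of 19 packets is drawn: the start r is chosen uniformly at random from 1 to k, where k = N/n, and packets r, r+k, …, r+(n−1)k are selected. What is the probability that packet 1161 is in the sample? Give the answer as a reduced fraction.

k = 1444/19 = 76.
Packet 1161 is selected iff r ≡ 1161 (mod 76); exactly one such r in {1,…,76}.
Inclusion probability = 1/76.

1/76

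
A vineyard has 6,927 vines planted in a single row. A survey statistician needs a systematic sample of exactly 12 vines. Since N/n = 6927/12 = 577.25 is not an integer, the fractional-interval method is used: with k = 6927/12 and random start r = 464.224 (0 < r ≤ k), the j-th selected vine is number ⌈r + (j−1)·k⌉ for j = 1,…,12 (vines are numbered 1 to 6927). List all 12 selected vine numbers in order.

j=1: r + 0k = 464.224 → ⌈·⌉ = 465
j=2: r + 1k = 1041.474 → ⌈·⌉ = 1042
j=3: r + 2k = 1618.724 → ⌈·⌉ = 1619
j=4: r + 3k = 2195.974 → ⌈·⌉ = 2196
j=5: r + 4k = 2773.224 → ⌈·⌉ = 2774
j=6: r + 5k = 3350.474 → ⌈·⌉ = 3351
j=7: r + 6k = 3927.724 → ⌈·⌉ = 3928
j=8: r + 7k = 4504.974 → ⌈·⌉ = 4505
j=9: r + 8k = 5082.224 → ⌈·⌉ = 5083
j=10: r + 9k = 5659.474 → ⌈·⌉ = 5660
j=11: r + 10k = 6236.724 → ⌈·⌉ = 6237
j=12: r + 11k = 6813.974 → ⌈·⌉ = 6814

465, 1042, 1619, 2196, 2774, 3351, 3928, 4505, 5083, 5660, 6237, 6814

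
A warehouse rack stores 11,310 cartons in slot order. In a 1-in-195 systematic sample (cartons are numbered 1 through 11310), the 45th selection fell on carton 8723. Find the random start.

k = 195
r = 8723 − (45−1)×195 = 8723 − 8580 = 143

143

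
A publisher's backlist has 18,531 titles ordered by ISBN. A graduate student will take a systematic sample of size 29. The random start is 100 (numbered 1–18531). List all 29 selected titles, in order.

100, 739, 1378, 2017, 2656, 3295, 3934, 4573, 5212, 5851, 6490, 7129, 7768, 8407, 9046, 9685, 10324, 10963, 11602, 12241, 12880, 13519, 14158, 14797, 15436, 16075, 16714, 17353, 17992

k = N/n = 18531/29 = 639
title 1: 100
title 2: 100 + 639 = 739
title 3: 739 + 639 = 1378
title 4: 1378 + 639 = 2017
title 5: 2017 + 639 = 2656
title 6: 2656 + 639 = 3295
title 7: 3295 + 639 = 3934
title 8: 3934 + 639 = 4573
title 9: 4573 + 639 = 5212
title 10: 5212 + 639 = 5851
title 11: 5851 + 639 = 6490
title 12: 6490 + 639 = 7129
title 13: 7129 + 639 = 7768
title 14: 7768 + 639 = 8407
title 15: 8407 + 639 = 9046
title 16: 9046 + 639 = 9685
title 17: 9685 + 639 = 10324
title 18: 10324 + 639 = 10963
title 19: 10963 + 639 = 11602
title 20: 11602 + 639 = 12241
title 21: 12241 + 639 = 12880
title 22: 12880 + 639 = 13519
title 23: 13519 + 639 = 14158
title 24: 14158 + 639 = 14797
title 25: 14797 + 639 = 15436
title 26: 15436 + 639 = 16075
title 27: 16075 + 639 = 16714
title 28: 16714 + 639 = 17353
title 29: 17353 + 639 = 17992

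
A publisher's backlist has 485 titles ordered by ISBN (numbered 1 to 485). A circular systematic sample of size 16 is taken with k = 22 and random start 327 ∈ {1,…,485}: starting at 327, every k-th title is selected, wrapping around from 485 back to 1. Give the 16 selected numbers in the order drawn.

327, 349, 371, 393, 415, 437, 459, 481, 18, 40, 62, 84, 106, 128, 150, 172

Selection 1: 327
Selection 2: 327 + 22 = 349
Selection 3: 349 + 22 = 371
Selection 4: 371 + 22 = 393
Selection 5: 393 + 22 = 415
Selection 6: 415 + 22 = 437
Selection 7: 437 + 22 = 459
Selection 8: 459 + 22 = 481
Selection 9: 481 + 22 = 503 → 503 − 485 = 18
Selection 10: 18 + 22 = 40
Selection 11: 40 + 22 = 62
Selection 12: 62 + 22 = 84
Selection 13: 84 + 22 = 106
Selection 14: 106 + 22 = 128
Selection 15: 128 + 22 = 150
Selection 16: 150 + 22 = 172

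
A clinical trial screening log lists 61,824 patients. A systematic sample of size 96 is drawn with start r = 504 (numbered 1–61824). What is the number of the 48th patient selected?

30772

k = 61824/96 = 644
48th selection = r + (48−1)·k = 504 + 47×644 = 504 + 30268 = 30772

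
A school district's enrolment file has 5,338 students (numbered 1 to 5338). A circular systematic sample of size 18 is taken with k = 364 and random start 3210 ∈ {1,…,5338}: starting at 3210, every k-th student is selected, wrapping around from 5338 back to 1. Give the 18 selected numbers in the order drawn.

3210, 3574, 3938, 4302, 4666, 5030, 56, 420, 784, 1148, 1512, 1876, 2240, 2604, 2968, 3332, 3696, 4060

Selection 1: 3210
Selection 2: 3210 + 364 = 3574
Selection 3: 3574 + 364 = 3938
Selection 4: 3938 + 364 = 4302
Selection 5: 4302 + 364 = 4666
Selection 6: 4666 + 364 = 5030
Selection 7: 5030 + 364 = 5394 → 5394 − 5338 = 56
Selection 8: 56 + 364 = 420
Selection 9: 420 + 364 = 784
Selection 10: 784 + 364 = 1148
Selection 11: 1148 + 364 = 1512
Selection 12: 1512 + 364 = 1876
Selection 13: 1876 + 364 = 2240
Selection 14: 2240 + 364 = 2604
Selection 15: 2604 + 364 = 2968
Selection 16: 2968 + 364 = 3332
Selection 17: 3332 + 364 = 3696
Selection 18: 3696 + 364 = 4060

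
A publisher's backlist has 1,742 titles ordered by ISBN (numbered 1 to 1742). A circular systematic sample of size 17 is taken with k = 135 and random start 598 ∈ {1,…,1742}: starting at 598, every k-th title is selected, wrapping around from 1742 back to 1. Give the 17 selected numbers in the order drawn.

Selection 1: 598
Selection 2: 598 + 135 = 733
Selection 3: 733 + 135 = 868
Selection 4: 868 + 135 = 1003
Selection 5: 1003 + 135 = 1138
Selection 6: 1138 + 135 = 1273
Selection 7: 1273 + 135 = 1408
Selection 8: 1408 + 135 = 1543
Selection 9: 1543 + 135 = 1678
Selection 10: 1678 + 135 = 1813 → 1813 − 1742 = 71
Selection 11: 71 + 135 = 206
Selection 12: 206 + 135 = 341
Selection 13: 341 + 135 = 476
Selection 14: 476 + 135 = 611
Selection 15: 611 + 135 = 746
Selection 16: 746 + 135 = 881
Selection 17: 881 + 135 = 1016

598, 733, 868, 1003, 1138, 1273, 1408, 1543, 1678, 71, 206, 341, 476, 611, 746, 881, 1016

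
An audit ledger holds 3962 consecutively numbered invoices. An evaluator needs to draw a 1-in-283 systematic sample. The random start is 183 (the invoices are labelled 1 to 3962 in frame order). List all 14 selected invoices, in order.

invoice 1: 183
invoice 2: 183 + 283 = 466
invoice 3: 466 + 283 = 749
invoice 4: 749 + 283 = 1032
invoice 5: 1032 + 283 = 1315
invoice 6: 1315 + 283 = 1598
invoice 7: 1598 + 283 = 1881
invoice 8: 1881 + 283 = 2164
invoice 9: 2164 + 283 = 2447
invoice 10: 2447 + 283 = 2730
invoice 11: 2730 + 283 = 3013
invoice 12: 3013 + 283 = 3296
invoice 13: 3296 + 283 = 3579
invoice 14: 3579 + 283 = 3862

183, 466, 749, 1032, 1315, 1598, 1881, 2164, 2447, 2730, 3013, 3296, 3579, 3862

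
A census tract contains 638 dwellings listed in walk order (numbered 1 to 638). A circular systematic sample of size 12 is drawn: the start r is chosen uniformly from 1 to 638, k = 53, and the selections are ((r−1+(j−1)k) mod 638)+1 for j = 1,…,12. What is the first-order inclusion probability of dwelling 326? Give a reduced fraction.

6/319

For each position j, as r ranges over 1…638 the j-th selection hits every dwelling exactly once, so dwelling 326 is selected for exactly 12 of the 638 starts.
Inclusion probability = 12/638 = 6/319.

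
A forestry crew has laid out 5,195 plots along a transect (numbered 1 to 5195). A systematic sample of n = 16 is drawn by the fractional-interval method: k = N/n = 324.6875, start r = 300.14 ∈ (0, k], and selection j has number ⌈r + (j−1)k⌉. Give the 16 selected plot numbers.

301, 625, 950, 1275, 1599, 1924, 2249, 2573, 2898, 3223, 3548, 3872, 4197, 4522, 4846, 5171

j=1: r + 0k = 300.14 → ⌈·⌉ = 301
j=2: r + 1k = 624.8275 → ⌈·⌉ = 625
j=3: r + 2k = 949.515 → ⌈·⌉ = 950
j=4: r + 3k = 1274.2025 → ⌈·⌉ = 1275
j=5: r + 4k = 1598.89 → ⌈·⌉ = 1599
j=6: r + 5k = 1923.5775 → ⌈·⌉ = 1924
j=7: r + 6k = 2248.265 → ⌈·⌉ = 2249
j=8: r + 7k = 2572.9525 → ⌈·⌉ = 2573
j=9: r + 8k = 2897.64 → ⌈·⌉ = 2898
j=10: r + 9k = 3222.3275 → ⌈·⌉ = 3223
j=11: r + 10k = 3547.015 → ⌈·⌉ = 3548
j=12: r + 11k = 3871.7025 → ⌈·⌉ = 3872
j=13: r + 12k = 4196.39 → ⌈·⌉ = 4197
j=14: r + 13k = 4521.0775 → ⌈·⌉ = 4522
j=15: r + 14k = 4845.765 → ⌈·⌉ = 4846
j=16: r + 15k = 5170.4525 → ⌈·⌉ = 5171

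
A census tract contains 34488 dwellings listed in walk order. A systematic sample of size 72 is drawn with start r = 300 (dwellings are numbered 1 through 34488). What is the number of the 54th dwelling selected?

k = 34488/72 = 479
54th selection = r + (54−1)·k = 300 + 53×479 = 300 + 25387 = 25687

25687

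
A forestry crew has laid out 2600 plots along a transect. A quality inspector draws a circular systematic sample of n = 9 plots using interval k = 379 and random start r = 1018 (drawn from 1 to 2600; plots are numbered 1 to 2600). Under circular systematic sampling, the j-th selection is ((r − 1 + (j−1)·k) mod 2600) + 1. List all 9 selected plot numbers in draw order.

Selection 1: 1018
Selection 2: 1018 + 379 = 1397
Selection 3: 1397 + 379 = 1776
Selection 4: 1776 + 379 = 2155
Selection 5: 2155 + 379 = 2534
Selection 6: 2534 + 379 = 2913 → 2913 − 2600 = 313
Selection 7: 313 + 379 = 692
Selection 8: 692 + 379 = 1071
Selection 9: 1071 + 379 = 1450

1018, 1397, 1776, 2155, 2534, 313, 692, 1071, 1450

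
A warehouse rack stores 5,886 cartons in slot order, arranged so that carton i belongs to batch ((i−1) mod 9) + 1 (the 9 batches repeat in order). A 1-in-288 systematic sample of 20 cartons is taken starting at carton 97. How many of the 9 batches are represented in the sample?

1

Consecutive selections differ by k = 288, so their batch numbers differ by 288 mod 9 = 0.
gcd(288, 9) = 9, so the sample visits 9/9 = 1 distinct residues mod 9.
Start 97 is batch 7; the batches hit are 7.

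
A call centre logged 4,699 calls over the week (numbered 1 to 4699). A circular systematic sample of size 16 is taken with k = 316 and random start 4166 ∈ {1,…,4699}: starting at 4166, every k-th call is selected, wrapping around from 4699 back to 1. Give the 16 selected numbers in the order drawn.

4166, 4482, 99, 415, 731, 1047, 1363, 1679, 1995, 2311, 2627, 2943, 3259, 3575, 3891, 4207

Selection 1: 4166
Selection 2: 4166 + 316 = 4482
Selection 3: 4482 + 316 = 4798 → 4798 − 4699 = 99
Selection 4: 99 + 316 = 415
Selection 5: 415 + 316 = 731
Selection 6: 731 + 316 = 1047
Selection 7: 1047 + 316 = 1363
Selection 8: 1363 + 316 = 1679
Selection 9: 1679 + 316 = 1995
Selection 10: 1995 + 316 = 2311
Selection 11: 2311 + 316 = 2627
Selection 12: 2627 + 316 = 2943
Selection 13: 2943 + 316 = 3259
Selection 14: 3259 + 316 = 3575
Selection 15: 3575 + 316 = 3891
Selection 16: 3891 + 316 = 4207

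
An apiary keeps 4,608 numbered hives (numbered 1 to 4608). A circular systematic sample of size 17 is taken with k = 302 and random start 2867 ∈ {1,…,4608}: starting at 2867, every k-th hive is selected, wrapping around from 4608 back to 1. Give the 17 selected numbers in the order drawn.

Selection 1: 2867
Selection 2: 2867 + 302 = 3169
Selection 3: 3169 + 302 = 3471
Selection 4: 3471 + 302 = 3773
Selection 5: 3773 + 302 = 4075
Selection 6: 4075 + 302 = 4377
Selection 7: 4377 + 302 = 4679 → 4679 − 4608 = 71
Selection 8: 71 + 302 = 373
Selection 9: 373 + 302 = 675
Selection 10: 675 + 302 = 977
Selection 11: 977 + 302 = 1279
Selection 12: 1279 + 302 = 1581
Selection 13: 1581 + 302 = 1883
Selection 14: 1883 + 302 = 2185
Selection 15: 2185 + 302 = 2487
Selection 16: 2487 + 302 = 2789
Selection 17: 2789 + 302 = 3091

2867, 3169, 3471, 3773, 4075, 4377, 71, 373, 675, 977, 1279, 1581, 1883, 2185, 2487, 2789, 3091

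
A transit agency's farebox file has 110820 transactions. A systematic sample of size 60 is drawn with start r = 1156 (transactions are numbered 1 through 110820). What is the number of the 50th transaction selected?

91659

k = 110820/60 = 1847
50th selection = r + (50−1)·k = 1156 + 49×1847 = 1156 + 90503 = 91659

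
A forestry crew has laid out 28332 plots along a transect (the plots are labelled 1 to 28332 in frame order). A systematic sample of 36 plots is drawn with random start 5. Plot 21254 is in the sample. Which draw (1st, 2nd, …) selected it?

28

k = 28332/36 = 787
position = (21254 − 5)/787 + 1 = 21249/787 + 1 = 27 + 1 = 28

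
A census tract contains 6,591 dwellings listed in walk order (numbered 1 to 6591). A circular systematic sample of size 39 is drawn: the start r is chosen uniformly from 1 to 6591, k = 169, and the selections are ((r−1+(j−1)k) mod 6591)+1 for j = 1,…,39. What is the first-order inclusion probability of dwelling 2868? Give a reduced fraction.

For each position j, as r ranges over 1…6591 the j-th selection hits every dwelling exactly once, so dwelling 2868 is selected for exactly 39 of the 6591 starts.
Inclusion probability = 39/6591 = 1/169.

1/169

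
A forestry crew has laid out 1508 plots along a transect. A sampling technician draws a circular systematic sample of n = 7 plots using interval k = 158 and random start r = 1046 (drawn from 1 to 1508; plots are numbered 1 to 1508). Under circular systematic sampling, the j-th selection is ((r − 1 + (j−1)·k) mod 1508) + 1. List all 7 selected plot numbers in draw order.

Selection 1: 1046
Selection 2: 1046 + 158 = 1204
Selection 3: 1204 + 158 = 1362
Selection 4: 1362 + 158 = 1520 → 1520 − 1508 = 12
Selection 5: 12 + 158 = 170
Selection 6: 170 + 158 = 328
Selection 7: 328 + 158 = 486

1046, 1204, 1362, 12, 170, 328, 486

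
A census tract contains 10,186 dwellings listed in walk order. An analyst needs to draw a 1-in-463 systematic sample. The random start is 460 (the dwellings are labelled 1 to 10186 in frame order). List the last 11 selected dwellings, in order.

12th selection = 460 + 11×463 = 5553
13th: 5553 + 463 = 6016
14th: 6016 + 463 = 6479
15th: 6479 + 463 = 6942
16th: 6942 + 463 = 7405
17th: 7405 + 463 = 7868
18th: 7868 + 463 = 8331
19th: 8331 + 463 = 8794
20th: 8794 + 463 = 9257
21st: 9257 + 463 = 9720
22nd: 9720 + 463 = 10183

5553, 6016, 6479, 6942, 7405, 7868, 8331, 8794, 9257, 9720, 10183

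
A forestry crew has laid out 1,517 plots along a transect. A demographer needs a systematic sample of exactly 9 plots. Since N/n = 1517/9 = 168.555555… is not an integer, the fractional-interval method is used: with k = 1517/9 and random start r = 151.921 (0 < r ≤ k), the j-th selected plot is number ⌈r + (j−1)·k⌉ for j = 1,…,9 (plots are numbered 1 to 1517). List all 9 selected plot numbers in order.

152, 321, 490, 658, 827, 995, 1164, 1332, 1501

j=1: r + 0k = 151.921 → ⌈·⌉ = 152
j=2: r + 1k = 320.476555… → ⌈·⌉ = 321
j=3: r + 2k = 489.032111… → ⌈·⌉ = 490
j=4: r + 3k = 657.587666… → ⌈·⌉ = 658
j=5: r + 4k = 826.143222… → ⌈·⌉ = 827
j=6: r + 5k = 994.698777… → ⌈·⌉ = 995
j=7: r + 6k = 1163.254333… → ⌈·⌉ = 1164
j=8: r + 7k = 1331.809888… → ⌈·⌉ = 1332
j=9: r + 8k = 1500.365444… → ⌈·⌉ = 1501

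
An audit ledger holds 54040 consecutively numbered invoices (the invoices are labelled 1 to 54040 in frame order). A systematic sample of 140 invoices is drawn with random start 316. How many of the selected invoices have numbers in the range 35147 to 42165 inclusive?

k = 54040/140 = 386
First selection ≥ 35147: 316 + ⌈(35147−316)/386⌉·386 = 316 + 91×386 = 35442
Last selection ≤ 42165: 316 + ⌊(42165−316)/386⌋·386 = 316 + 108×386 = 42004
Count = 108 − 91 + 1 = 18

18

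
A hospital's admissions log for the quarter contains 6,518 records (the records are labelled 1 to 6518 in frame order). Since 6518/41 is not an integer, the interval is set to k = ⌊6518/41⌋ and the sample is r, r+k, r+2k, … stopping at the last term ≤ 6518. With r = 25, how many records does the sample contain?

42

k = ⌊6518/41⌋ = 158
Achieved size = ⌊(6518 − 25)/158⌋ + 1 = ⌊6493/158⌋ + 1 = 41 + 1 = 42
(last selection: 25 + 41×158 = 6503 ≤ 6518; next would be 6661 > 6518)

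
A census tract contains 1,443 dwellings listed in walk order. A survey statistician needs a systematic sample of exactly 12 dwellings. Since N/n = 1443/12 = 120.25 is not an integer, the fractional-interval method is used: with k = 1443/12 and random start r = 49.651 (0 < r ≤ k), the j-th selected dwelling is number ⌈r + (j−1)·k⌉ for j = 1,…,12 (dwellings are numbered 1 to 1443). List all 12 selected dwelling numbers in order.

j=1: r + 0k = 49.651 → ⌈·⌉ = 50
j=2: r + 1k = 169.901 → ⌈·⌉ = 170
j=3: r + 2k = 290.151 → ⌈·⌉ = 291
j=4: r + 3k = 410.401 → ⌈·⌉ = 411
j=5: r + 4k = 530.651 → ⌈·⌉ = 531
j=6: r + 5k = 650.901 → ⌈·⌉ = 651
j=7: r + 6k = 771.151 → ⌈·⌉ = 772
j=8: r + 7k = 891.401 → ⌈·⌉ = 892
j=9: r + 8k = 1011.651 → ⌈·⌉ = 1012
j=10: r + 9k = 1131.901 → ⌈·⌉ = 1132
j=11: r + 10k = 1252.151 → ⌈·⌉ = 1253
j=12: r + 11k = 1372.401 → ⌈·⌉ = 1373

50, 170, 291, 411, 531, 651, 772, 892, 1012, 1132, 1253, 1373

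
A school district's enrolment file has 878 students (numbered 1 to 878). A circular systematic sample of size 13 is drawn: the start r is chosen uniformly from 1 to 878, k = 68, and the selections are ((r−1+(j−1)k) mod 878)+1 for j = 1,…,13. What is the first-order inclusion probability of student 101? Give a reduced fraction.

For each position j, as r ranges over 1…878 the j-th selection hits every student exactly once, so student 101 is selected for exactly 13 of the 878 starts.
Inclusion probability = 13/878.

13/878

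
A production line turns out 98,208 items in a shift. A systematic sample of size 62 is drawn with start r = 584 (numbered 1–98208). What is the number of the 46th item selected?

71864

k = 98208/62 = 1584
46th selection = r + (46−1)·k = 584 + 45×1584 = 584 + 71280 = 71864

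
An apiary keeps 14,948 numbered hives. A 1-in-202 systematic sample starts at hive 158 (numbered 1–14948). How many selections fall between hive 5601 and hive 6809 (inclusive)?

6

k = 202
First selection ≥ 5601: 158 + ⌈(5601−158)/202⌉·202 = 158 + 27×202 = 5612
Last selection ≤ 6809: 158 + ⌊(6809−158)/202⌋·202 = 158 + 32×202 = 6622
Count = 32 − 27 + 1 = 6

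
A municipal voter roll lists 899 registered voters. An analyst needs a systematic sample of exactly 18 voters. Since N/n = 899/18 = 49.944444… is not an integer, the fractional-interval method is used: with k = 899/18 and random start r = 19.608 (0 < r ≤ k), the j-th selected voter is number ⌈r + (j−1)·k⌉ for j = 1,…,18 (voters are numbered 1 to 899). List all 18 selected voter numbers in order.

j=1: r + 0k = 19.608 → ⌈·⌉ = 20
j=2: r + 1k = 69.552444… → ⌈·⌉ = 70
j=3: r + 2k = 119.496888… → ⌈·⌉ = 120
j=4: r + 3k = 169.441333… → ⌈·⌉ = 170
j=5: r + 4k = 219.385777… → ⌈·⌉ = 220
j=6: r + 5k = 269.330222… → ⌈·⌉ = 270
j=7: r + 6k = 319.274666… → ⌈·⌉ = 320
j=8: r + 7k = 369.219111… → ⌈·⌉ = 370
j=9: r + 8k = 419.163555… → ⌈·⌉ = 420
j=10: r + 9k = 469.108 → ⌈·⌉ = 470
j=11: r + 10k = 519.052444… → ⌈·⌉ = 520
j=12: r + 11k = 568.996888… → ⌈·⌉ = 569
j=13: r + 12k = 618.941333… → ⌈·⌉ = 619
j=14: r + 13k = 668.885777… → ⌈·⌉ = 669
j=15: r + 14k = 718.830222… → ⌈·⌉ = 719
j=16: r + 15k = 768.774666… → ⌈·⌉ = 769
j=17: r + 16k = 818.719111… → ⌈·⌉ = 819
j=18: r + 17k = 868.663555… → ⌈·⌉ = 869

20, 70, 120, 170, 220, 270, 320, 370, 420, 470, 520, 569, 619, 669, 719, 769, 819, 869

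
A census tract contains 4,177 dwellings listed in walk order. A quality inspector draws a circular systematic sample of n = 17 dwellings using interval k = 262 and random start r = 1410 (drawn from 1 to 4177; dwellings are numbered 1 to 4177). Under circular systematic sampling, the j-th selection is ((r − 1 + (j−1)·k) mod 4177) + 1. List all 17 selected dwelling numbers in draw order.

1410, 1672, 1934, 2196, 2458, 2720, 2982, 3244, 3506, 3768, 4030, 115, 377, 639, 901, 1163, 1425

Selection 1: 1410
Selection 2: 1410 + 262 = 1672
Selection 3: 1672 + 262 = 1934
Selection 4: 1934 + 262 = 2196
Selection 5: 2196 + 262 = 2458
Selection 6: 2458 + 262 = 2720
Selection 7: 2720 + 262 = 2982
Selection 8: 2982 + 262 = 3244
Selection 9: 3244 + 262 = 3506
Selection 10: 3506 + 262 = 3768
Selection 11: 3768 + 262 = 4030
Selection 12: 4030 + 262 = 4292 → 4292 − 4177 = 115
Selection 13: 115 + 262 = 377
Selection 14: 377 + 262 = 639
Selection 15: 639 + 262 = 901
Selection 16: 901 + 262 = 1163
Selection 17: 1163 + 262 = 1425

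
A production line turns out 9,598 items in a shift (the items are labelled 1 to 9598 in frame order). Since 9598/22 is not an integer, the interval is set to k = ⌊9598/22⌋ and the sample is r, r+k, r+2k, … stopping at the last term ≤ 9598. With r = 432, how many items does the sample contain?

k = ⌊9598/22⌋ = 436
Achieved size = ⌊(9598 − 432)/436⌋ + 1 = ⌊9166/436⌋ + 1 = 21 + 1 = 22
(last selection: 432 + 21×436 = 9588 ≤ 9598; next would be 10024 > 9598)

22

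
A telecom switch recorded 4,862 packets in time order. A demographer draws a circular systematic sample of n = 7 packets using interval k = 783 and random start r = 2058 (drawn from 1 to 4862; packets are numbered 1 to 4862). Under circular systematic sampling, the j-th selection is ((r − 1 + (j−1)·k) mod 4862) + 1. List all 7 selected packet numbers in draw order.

2058, 2841, 3624, 4407, 328, 1111, 1894

Selection 1: 2058
Selection 2: 2058 + 783 = 2841
Selection 3: 2841 + 783 = 3624
Selection 4: 3624 + 783 = 4407
Selection 5: 4407 + 783 = 5190 → 5190 − 4862 = 328
Selection 6: 328 + 783 = 1111
Selection 7: 1111 + 783 = 1894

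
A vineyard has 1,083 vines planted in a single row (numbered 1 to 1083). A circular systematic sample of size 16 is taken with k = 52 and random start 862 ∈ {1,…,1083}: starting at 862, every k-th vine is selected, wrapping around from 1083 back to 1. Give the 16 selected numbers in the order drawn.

862, 914, 966, 1018, 1070, 39, 91, 143, 195, 247, 299, 351, 403, 455, 507, 559

Selection 1: 862
Selection 2: 862 + 52 = 914
Selection 3: 914 + 52 = 966
Selection 4: 966 + 52 = 1018
Selection 5: 1018 + 52 = 1070
Selection 6: 1070 + 52 = 1122 → 1122 − 1083 = 39
Selection 7: 39 + 52 = 91
Selection 8: 91 + 52 = 143
Selection 9: 143 + 52 = 195
Selection 10: 195 + 52 = 247
Selection 11: 247 + 52 = 299
Selection 12: 299 + 52 = 351
Selection 13: 351 + 52 = 403
Selection 14: 403 + 52 = 455
Selection 15: 455 + 52 = 507
Selection 16: 507 + 52 = 559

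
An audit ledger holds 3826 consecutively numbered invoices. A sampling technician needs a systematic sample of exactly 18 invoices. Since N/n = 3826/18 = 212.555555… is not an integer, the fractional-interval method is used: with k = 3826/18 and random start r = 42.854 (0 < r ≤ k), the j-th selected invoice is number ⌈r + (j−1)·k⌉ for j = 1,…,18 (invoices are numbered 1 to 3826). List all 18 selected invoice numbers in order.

j=1: r + 0k = 42.854 → ⌈·⌉ = 43
j=2: r + 1k = 255.409555… → ⌈·⌉ = 256
j=3: r + 2k = 467.965111… → ⌈·⌉ = 468
j=4: r + 3k = 680.520666… → ⌈·⌉ = 681
j=5: r + 4k = 893.076222… → ⌈·⌉ = 894
j=6: r + 5k = 1105.631777… → ⌈·⌉ = 1106
j=7: r + 6k = 1318.187333… → ⌈·⌉ = 1319
j=8: r + 7k = 1530.742888… → ⌈·⌉ = 1531
j=9: r + 8k = 1743.298444… → ⌈·⌉ = 1744
j=10: r + 9k = 1955.854 → ⌈·⌉ = 1956
j=11: r + 10k = 2168.409555… → ⌈·⌉ = 2169
j=12: r + 11k = 2380.965111… → ⌈·⌉ = 2381
j=13: r + 12k = 2593.520666… → ⌈·⌉ = 2594
j=14: r + 13k = 2806.076222… → ⌈·⌉ = 2807
j=15: r + 14k = 3018.631777… → ⌈·⌉ = 3019
j=16: r + 15k = 3231.187333… → ⌈·⌉ = 3232
j=17: r + 16k = 3443.742888… → ⌈·⌉ = 3444
j=18: r + 17k = 3656.298444… → ⌈·⌉ = 3657

43, 256, 468, 681, 894, 1106, 1319, 1531, 1744, 1956, 2169, 2381, 2594, 2807, 3019, 3232, 3444, 3657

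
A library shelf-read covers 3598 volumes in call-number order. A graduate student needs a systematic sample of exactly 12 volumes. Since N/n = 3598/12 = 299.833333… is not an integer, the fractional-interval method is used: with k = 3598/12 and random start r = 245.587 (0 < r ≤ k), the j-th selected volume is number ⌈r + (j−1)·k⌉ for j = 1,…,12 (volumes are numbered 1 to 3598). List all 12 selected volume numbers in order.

j=1: r + 0k = 245.587 → ⌈·⌉ = 246
j=2: r + 1k = 545.420333… → ⌈·⌉ = 546
j=3: r + 2k = 845.253666… → ⌈·⌉ = 846
j=4: r + 3k = 1145.087 → ⌈·⌉ = 1146
j=5: r + 4k = 1444.920333… → ⌈·⌉ = 1445
j=6: r + 5k = 1744.753666… → ⌈·⌉ = 1745
j=7: r + 6k = 2044.587 → ⌈·⌉ = 2045
j=8: r + 7k = 2344.420333… → ⌈·⌉ = 2345
j=9: r + 8k = 2644.253666… → ⌈·⌉ = 2645
j=10: r + 9k = 2944.087 → ⌈·⌉ = 2945
j=11: r + 10k = 3243.920333… → ⌈·⌉ = 3244
j=12: r + 11k = 3543.753666… → ⌈·⌉ = 3544

246, 546, 846, 1146, 1445, 1745, 2045, 2345, 2645, 2945, 3244, 3544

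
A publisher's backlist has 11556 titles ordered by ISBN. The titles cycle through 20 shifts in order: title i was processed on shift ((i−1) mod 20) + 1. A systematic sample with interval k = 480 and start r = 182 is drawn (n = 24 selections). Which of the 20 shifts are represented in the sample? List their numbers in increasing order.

2

Consecutive selections differ by k = 480, so their shift numbers differ by 480 mod 20 = 0.
gcd(480, 20) = 20, so the sample visits 20/20 = 1 distinct residues mod 20.
Start 182 is shift 2; the shifts hit are 2.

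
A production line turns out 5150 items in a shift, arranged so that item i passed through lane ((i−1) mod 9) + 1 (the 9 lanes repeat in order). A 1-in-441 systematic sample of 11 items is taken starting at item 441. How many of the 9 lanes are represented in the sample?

1

Consecutive selections differ by k = 441, so their lane numbers differ by 441 mod 9 = 0.
gcd(441, 9) = 9, so the sample visits 9/9 = 1 distinct residues mod 9.
Start 441 is lane 9; the lanes hit are 9.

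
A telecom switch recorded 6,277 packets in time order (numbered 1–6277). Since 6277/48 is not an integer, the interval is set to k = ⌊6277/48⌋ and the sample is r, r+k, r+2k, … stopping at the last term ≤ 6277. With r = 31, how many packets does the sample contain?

k = ⌊6277/48⌋ = 130
Achieved size = ⌊(6277 − 31)/130⌋ + 1 = ⌊6246/130⌋ + 1 = 48 + 1 = 49
(last selection: 31 + 48×130 = 6271 ≤ 6277; next would be 6401 > 6277)

49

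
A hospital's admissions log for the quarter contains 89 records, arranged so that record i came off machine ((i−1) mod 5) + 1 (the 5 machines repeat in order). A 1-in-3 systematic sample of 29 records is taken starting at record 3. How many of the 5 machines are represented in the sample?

Consecutive selections differ by k = 3, so their machine numbers differ by 3 mod 5 = 3.
gcd(3, 5) = 1, so the sample visits 5/1 = 5 distinct residues mod 5.
Start 3 is machine 3; the machines hit are 1, 2, 3, 4, 5.

5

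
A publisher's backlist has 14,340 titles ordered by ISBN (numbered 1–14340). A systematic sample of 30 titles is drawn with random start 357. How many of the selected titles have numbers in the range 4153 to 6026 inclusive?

4

k = 14340/30 = 478
First selection ≥ 4153: 357 + ⌈(4153−357)/478⌉·478 = 357 + 8×478 = 4181
Last selection ≤ 6026: 357 + ⌊(6026−357)/478⌋·478 = 357 + 11×478 = 5615
Count = 11 − 8 + 1 = 4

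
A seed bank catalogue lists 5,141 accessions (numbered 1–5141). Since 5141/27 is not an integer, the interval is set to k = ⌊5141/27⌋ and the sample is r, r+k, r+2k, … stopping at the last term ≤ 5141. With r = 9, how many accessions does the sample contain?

28

k = ⌊5141/27⌋ = 190
Achieved size = ⌊(5141 − 9)/190⌋ + 1 = ⌊5132/190⌋ + 1 = 27 + 1 = 28
(last selection: 9 + 27×190 = 5139 ≤ 5141; next would be 5329 > 5141)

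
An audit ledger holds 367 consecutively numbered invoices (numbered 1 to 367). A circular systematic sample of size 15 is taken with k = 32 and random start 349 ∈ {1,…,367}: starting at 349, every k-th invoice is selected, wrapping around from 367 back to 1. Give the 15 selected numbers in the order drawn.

Selection 1: 349
Selection 2: 349 + 32 = 381 → 381 − 367 = 14
Selection 3: 14 + 32 = 46
Selection 4: 46 + 32 = 78
Selection 5: 78 + 32 = 110
Selection 6: 110 + 32 = 142
Selection 7: 142 + 32 = 174
Selection 8: 174 + 32 = 206
Selection 9: 206 + 32 = 238
Selection 10: 238 + 32 = 270
Selection 11: 270 + 32 = 302
Selection 12: 302 + 32 = 334
Selection 13: 334 + 32 = 366
Selection 14: 366 + 32 = 398 → 398 − 367 = 31
Selection 15: 31 + 32 = 63

349, 14, 46, 78, 110, 142, 174, 206, 238, 270, 302, 334, 366, 31, 63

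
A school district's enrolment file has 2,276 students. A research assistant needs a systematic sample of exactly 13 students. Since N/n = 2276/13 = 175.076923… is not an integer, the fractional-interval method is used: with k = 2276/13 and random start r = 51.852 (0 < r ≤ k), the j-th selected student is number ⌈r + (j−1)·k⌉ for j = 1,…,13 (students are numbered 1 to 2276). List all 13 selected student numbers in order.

52, 227, 403, 578, 753, 928, 1103, 1278, 1453, 1628, 1803, 1978, 2153

j=1: r + 0k = 51.852 → ⌈·⌉ = 52
j=2: r + 1k = 226.928923… → ⌈·⌉ = 227
j=3: r + 2k = 402.005846… → ⌈·⌉ = 403
j=4: r + 3k = 577.082769… → ⌈·⌉ = 578
j=5: r + 4k = 752.159692… → ⌈·⌉ = 753
j=6: r + 5k = 927.236615… → ⌈·⌉ = 928
j=7: r + 6k = 1102.313538… → ⌈·⌉ = 1103
j=8: r + 7k = 1277.390461… → ⌈·⌉ = 1278
j=9: r + 8k = 1452.467384… → ⌈·⌉ = 1453
j=10: r + 9k = 1627.544307… → ⌈·⌉ = 1628
j=11: r + 10k = 1802.621230… → ⌈·⌉ = 1803
j=12: r + 11k = 1977.698153… → ⌈·⌉ = 1978
j=13: r + 12k = 2152.775076… → ⌈·⌉ = 2153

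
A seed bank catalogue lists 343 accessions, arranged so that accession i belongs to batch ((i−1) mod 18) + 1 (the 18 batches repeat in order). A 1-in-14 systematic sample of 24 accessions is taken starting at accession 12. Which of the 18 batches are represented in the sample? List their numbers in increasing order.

Consecutive selections differ by k = 14, so their batch numbers differ by 14 mod 18 = 14.
gcd(14, 18) = 2, so the sample visits 18/2 = 9 distinct residues mod 18.
Start 12 is batch 12; the batches hit are 2, 4, 6, 8, 10, 12, 14, 16, 18.

2, 4, 6, 8, 10, 12, 14, 16, 18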